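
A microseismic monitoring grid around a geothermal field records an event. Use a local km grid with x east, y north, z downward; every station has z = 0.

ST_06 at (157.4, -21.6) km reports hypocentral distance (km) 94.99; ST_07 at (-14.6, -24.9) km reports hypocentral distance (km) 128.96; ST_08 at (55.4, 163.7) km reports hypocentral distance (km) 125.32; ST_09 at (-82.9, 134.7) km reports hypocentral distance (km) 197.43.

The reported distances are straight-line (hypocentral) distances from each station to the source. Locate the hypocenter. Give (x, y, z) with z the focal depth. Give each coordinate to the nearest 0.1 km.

x ≈ 92.2 km, y ≈ 45.2 km, depth ≈ 17.6 km

Each station gives a sphere (x−x_i)² + (y−y_i)² + z² = d_i² (stations at z=0).
Subtracting the ST_06 sphere from ST_07 and ST_08: z² cancels, leaving linear equations in x and y:
-344.0 x − 6.6 y = -32015.73
-204.0 x + 370.6 y = -2056.47
Solving: x ≈ 92.202, y ≈ 45.204 km (keep extra digits for the depth step; rounded: 92.2, 45.2).
Then from the ST_06 sphere: z² = 94.99² − (x − 157.4)² − (y + 21.6)² with x = 92.202, y = 45.204, so z ≈ 17.594 ≈ 17.6 km.
Check against ST_09 (with the unrounded solution): distance 197.43 ≈ 197.43 km. ✓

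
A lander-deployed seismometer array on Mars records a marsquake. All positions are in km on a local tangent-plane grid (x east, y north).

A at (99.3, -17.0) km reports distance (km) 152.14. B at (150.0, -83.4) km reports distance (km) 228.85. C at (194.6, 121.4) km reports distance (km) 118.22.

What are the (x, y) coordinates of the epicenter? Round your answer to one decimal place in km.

Circle about each station: (x − 99.3)² + (y + 17.0)² = 152.14²; (x − 150.0)² + (y + 83.4)² = 228.85²; (x − 194.6)² + (y − 121.4)² = 118.22².
Subtracting pairs of circle equations eliminates x²+y² and gives linear equations (the radical axes):
101.4 x − 132.8 y = -9919.67
190.6 x + 276.8 y = 51628.24
Solving the 2×2 system: x ≈ 77.0, y ≈ 133.5 km.
Check against A (with the unrounded x, y): √((x − 99.3)²+(y + 17.0)²) = 152.14 ≈ 152.14 km. ✓

77.0 km east, 133.5 km north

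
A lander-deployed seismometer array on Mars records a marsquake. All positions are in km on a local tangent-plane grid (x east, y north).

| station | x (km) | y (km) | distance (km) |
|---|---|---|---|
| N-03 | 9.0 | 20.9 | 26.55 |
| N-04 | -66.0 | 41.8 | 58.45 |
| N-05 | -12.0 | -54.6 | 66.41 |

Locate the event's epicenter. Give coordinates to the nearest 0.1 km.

x ≈ -15.9 km, y ≈ 11.7 km

Circle about each station: (x − 9.0)² + (y − 20.9)² = 26.55²; (x + 66.0)² + (y − 41.8)² = 58.45²; (x + 12.0)² + (y + 54.6)² = 66.41².
Subtracting the N-03 equation from the N-04 and N-05 equations removes the quadratic terms:
-150.0 x + 41.8 y = 2873.93
-42.0 x − 151.0 y = -1098.04
Solving the 2×2 system: x ≈ -15.9, y ≈ 11.7 km.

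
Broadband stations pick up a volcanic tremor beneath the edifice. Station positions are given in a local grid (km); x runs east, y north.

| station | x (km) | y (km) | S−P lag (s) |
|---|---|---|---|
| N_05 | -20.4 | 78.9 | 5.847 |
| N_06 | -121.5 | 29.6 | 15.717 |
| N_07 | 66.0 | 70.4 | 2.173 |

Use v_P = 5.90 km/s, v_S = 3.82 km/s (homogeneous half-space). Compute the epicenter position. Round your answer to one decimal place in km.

(42.8, 74.4)

Distance from S−P lag: d = Δt · v_P v_S / (v_P − v_S) = Δt · (5.90·3.82)/(5.90−3.82) ≈ 10.8356·Δt.
So d_N_05 = 63.36, d_N_06 = 170.30, d_N_07 = 23.55 km.
Circle about each station: (x + 20.4)² + (y − 78.9)² = 63.36²; (x + 121.5)² + (y − 29.6)² = 170.30²; (x − 66.0)² + (y − 70.4)² = 23.55².
Subtracting the N_05 equation from the N_06 and N_07 equations removes the quadratic terms:
-202.2 x − 98.6 y = -15990.56
172.8 x − 17.0 y = 6130.68
Solving the 2×2 system: x ≈ 42.8, y ≈ 74.4 km.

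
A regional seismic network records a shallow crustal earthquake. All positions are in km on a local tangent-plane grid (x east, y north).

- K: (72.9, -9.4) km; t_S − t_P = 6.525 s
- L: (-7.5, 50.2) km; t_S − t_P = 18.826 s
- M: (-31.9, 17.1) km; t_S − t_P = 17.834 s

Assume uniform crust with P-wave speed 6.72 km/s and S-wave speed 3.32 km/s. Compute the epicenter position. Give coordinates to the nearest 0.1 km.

Distance from S−P lag: d = Δt · v_P v_S / (v_P − v_S) = Δt · (6.72·3.32)/(6.72−3.32) ≈ 6.5619·Δt.
So d_K = 42.82, d_L = 123.53, d_M = 117.02 km.
Circle about each station: (x − 72.9)² + (y + 9.4)² = 42.82²; (x + 7.5)² + (y − 50.2)² = 123.53²; (x + 31.9)² + (y − 17.1)² = 117.02².
Subtracting the K equation from the L and M equations removes the quadratic terms:
-160.8 x + 119.2 y = -16252.59
-209.6 x + 53.0 y = -15952.88
Solving the 2×2 system: x ≈ 63.2, y ≈ -51.1 km.

63.2 km east, -51.1 km north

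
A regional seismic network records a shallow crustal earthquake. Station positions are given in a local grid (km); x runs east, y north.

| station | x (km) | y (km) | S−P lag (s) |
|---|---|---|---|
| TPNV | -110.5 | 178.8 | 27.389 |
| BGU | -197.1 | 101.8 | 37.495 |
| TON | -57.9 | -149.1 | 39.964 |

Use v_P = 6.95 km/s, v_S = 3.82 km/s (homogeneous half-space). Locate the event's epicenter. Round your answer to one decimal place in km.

Distance from S−P lag: d = Δt · v_P v_S / (v_P − v_S) = Δt · (6.95·3.82)/(6.95−3.82) ≈ 8.4821·Δt.
So d_TPNV = 232.32, d_BGU = 318.04, d_TON = 338.98 km.
Circle about each station: (x + 110.5)² + (y − 178.8)² = 232.32²; (x + 197.1)² + (y − 101.8)² = 318.04²; (x + 57.9)² + (y + 149.1)² = 338.98².
Subtracting pairs of circle equations eliminates x²+y² and gives linear equations (the radical axes):
-173.2 x − 154.0 y = -42144.90
105.2 x − 655.8 y = -79531.33
Solving the 2×2 system: x ≈ 118.6, y ≈ 140.3 km.

(118.6, 140.3)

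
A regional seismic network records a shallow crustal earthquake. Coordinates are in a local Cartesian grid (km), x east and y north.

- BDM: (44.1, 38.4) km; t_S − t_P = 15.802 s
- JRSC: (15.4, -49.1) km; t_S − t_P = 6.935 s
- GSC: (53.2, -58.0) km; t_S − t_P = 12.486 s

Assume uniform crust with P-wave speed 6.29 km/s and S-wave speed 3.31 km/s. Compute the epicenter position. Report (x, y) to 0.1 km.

-32.4 km east, -41.2 km north

Distance from S−P lag: d = Δt · v_P v_S / (v_P − v_S) = Δt · (6.29·3.31)/(6.29−3.31) ≈ 6.9865·Δt.
So d_BDM = 110.40, d_JRSC = 48.45, d_GSC = 87.23 km.
Circle about each station: (x − 44.1)² + (y − 38.4)² = 110.40²; (x − 15.4)² + (y + 49.1)² = 48.45²; (x − 53.2)² + (y + 58.0)² = 87.23².
Subtracting the BDM equation from the JRSC and GSC equations removes the quadratic terms:
-57.4 x − 175.0 y = 9069.36
18.2 x − 192.8 y = 7353.96
Solving the 2×2 system: x ≈ -32.4, y ≈ -41.2 km.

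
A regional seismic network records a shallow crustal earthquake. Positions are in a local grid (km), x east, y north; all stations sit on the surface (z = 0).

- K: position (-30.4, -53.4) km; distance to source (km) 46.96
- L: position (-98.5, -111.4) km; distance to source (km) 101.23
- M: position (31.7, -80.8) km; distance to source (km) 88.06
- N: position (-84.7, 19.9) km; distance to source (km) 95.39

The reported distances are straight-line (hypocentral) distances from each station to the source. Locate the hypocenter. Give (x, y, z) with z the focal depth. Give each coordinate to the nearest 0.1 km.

Each station gives a sphere (x−x_i)² + (y−y_i)² + z² = d_i² (stations at z=0).
Subtracting the K sphere from L and M: z² cancels, leaving linear equations in x and y:
-136.2 x − 116.0 y = 10294.22
124.2 x − 54.8 y = -1791.51
Solving: x ≈ -35.295, y ≈ -47.302 km (keep extra digits for the depth step; rounded: -35.3, -47.3).
Then from the K sphere: z² = 46.96² − (x + 30.4)² − (y + 53.4)² with x = -35.295, y = -47.302, so z ≈ 46.304 ≈ 46.3 km.

x ≈ -35.3 km, y ≈ -47.3 km, depth ≈ 46.3 km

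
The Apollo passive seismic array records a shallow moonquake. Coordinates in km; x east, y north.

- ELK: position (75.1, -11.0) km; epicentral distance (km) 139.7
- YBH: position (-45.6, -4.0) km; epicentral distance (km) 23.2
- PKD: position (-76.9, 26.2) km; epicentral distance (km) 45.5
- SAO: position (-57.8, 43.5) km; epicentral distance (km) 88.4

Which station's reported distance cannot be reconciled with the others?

Solve using three stations at a time. Using ELK, YBH, PKD (subtract circle equations pairwise → linear system) gives (x, y) ≈ (-64.5, -17.6).
Distances from that point to each station vs reported:
  ELK: calculated 139.7 vs reported 139.7 → residual 0.0 km
  YBH: calculated 23.2 vs reported 23.2 → residual 0.0 km
  PKD: calculated 45.5 vs reported 45.5 → residual 0.0 km
  SAO: calculated 61.4 vs reported 88.4 → residual 27.0 km
ELK, YBH, PKD are mutually consistent (residuals ≈ 0); SAO is off by 27.0 km.

SAO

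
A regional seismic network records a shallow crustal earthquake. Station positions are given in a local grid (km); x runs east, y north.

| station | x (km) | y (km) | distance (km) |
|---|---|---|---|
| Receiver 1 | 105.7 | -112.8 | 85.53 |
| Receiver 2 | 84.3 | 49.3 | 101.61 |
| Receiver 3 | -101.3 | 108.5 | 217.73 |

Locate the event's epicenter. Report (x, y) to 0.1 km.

x ≈ 51.3 km, y ≈ -46.8 km

Circle about each station: (x − 105.7)² + (y + 112.8)² = 85.53²; (x − 84.3)² + (y − 49.3)² = 101.61²; (x + 101.3)² + (y − 108.5)² = 217.73².
Subtracting the Receiver 1 equation from the Receiver 2 and Receiver 3 equations removes the quadratic terms:
-42.8 x + 324.2 y = -17368.56
-414.0 x + 442.6 y = -41953.36
Solving the 2×2 system: x ≈ 51.3, y ≈ -46.8 km.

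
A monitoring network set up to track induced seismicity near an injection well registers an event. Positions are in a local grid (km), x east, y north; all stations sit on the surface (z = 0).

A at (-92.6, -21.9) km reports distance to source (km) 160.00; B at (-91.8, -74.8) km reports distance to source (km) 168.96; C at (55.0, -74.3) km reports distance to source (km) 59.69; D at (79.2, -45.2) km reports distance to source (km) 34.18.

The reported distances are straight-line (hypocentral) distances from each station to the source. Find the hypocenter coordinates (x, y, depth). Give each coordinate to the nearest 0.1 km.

Each station gives a sphere (x−x_i)² + (y−y_i)² + z² = d_i² (stations at z=0).
Subtracting the A sphere from B and C: z² cancels, leaving linear equations in x and y:
1.6 x − 105.8 y = 2020.43
295.2 x − 104.8 y = 21528.22
Solving: x ≈ 66.505, y ≈ -18.091 km (keep extra digits for the depth step; rounded: 66.5, -18.1).
Then from the A sphere: z² = 160.00² − (x + 92.6)² − (y + 21.9)² with x = 66.505, y = -18.091, so z ≈ 16.465 ≈ 16.5 km.

x ≈ 66.5 km, y ≈ -18.1 km, depth ≈ 16.5 km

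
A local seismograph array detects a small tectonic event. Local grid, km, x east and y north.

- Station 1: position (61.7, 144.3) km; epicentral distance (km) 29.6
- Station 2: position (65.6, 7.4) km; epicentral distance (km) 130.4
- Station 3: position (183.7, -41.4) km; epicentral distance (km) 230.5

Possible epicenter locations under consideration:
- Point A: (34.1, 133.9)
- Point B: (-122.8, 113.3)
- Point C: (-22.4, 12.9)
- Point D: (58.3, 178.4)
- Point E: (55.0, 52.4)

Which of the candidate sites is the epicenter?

For each candidate, compare |candidate − station| to the reported distance:
Point A: residuals Station 1 0.1, Station 2 0.0, Station 3 0.0 → max 0.1 km
Point B: residuals Station 1 157.5, Station 2 85.7, Station 3 112.8 → max 157.5 km
Point C: residuals Station 1 126.4, Station 2 42.2, Station 3 17.4 → max 126.4 km
Point D: residuals Station 1 4.7, Station 2 40.8, Station 3 22.6 → max 40.8 km
Point E: residuals Station 1 62.5, Station 2 84.2, Station 3 71.2 → max 84.2 km
Only Point A has all residuals ≈ 0.

Point A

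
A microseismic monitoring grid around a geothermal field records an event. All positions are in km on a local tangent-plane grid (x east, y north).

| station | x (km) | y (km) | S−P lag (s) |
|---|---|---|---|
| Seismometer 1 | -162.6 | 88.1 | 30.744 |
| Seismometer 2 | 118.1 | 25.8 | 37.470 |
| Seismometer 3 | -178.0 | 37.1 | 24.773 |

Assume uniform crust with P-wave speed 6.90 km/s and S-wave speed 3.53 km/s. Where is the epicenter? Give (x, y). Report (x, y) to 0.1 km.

Distance from S−P lag: d = Δt · v_P v_S / (v_P − v_S) = Δt · (6.90·3.53)/(6.90−3.53) ≈ 7.2276·Δt.
So d_Seismometer 1 = 222.21, d_Seismometer 2 = 270.82, d_Seismometer 3 = 179.05 km.
Circle about each station: (x + 162.6)² + (y − 88.1)² = 222.21²; (x − 118.1)² + (y − 25.8)² = 270.82²; (x + 178.0)² + (y − 37.1)² = 179.05².
Subtracting pairs of circle equations eliminates x²+y² and gives linear equations (the radical axes):
561.4 x − 124.6 y = -43553.31
-30.8 x − 102.0 y = 16178.42
Solving the 2×2 system: x ≈ -105.7, y ≈ -126.7 km.

-105.7 km east, -126.7 km north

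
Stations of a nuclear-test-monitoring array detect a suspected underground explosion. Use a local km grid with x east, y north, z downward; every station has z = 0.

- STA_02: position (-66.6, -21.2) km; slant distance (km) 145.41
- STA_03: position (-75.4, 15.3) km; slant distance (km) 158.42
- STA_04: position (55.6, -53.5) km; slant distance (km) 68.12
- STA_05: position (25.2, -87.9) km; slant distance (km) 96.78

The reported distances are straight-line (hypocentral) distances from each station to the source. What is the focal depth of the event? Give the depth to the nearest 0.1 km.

depth ≈ 60.7 km

Each station gives a sphere (x−x_i)² + (y−y_i)² + z² = d_i² (stations at z=0).
Subtracting the STA_02 sphere from STA_03 and STA_04: z² cancels, leaving linear equations in x and y:
-17.6 x + 73.0 y = -2918.58
244.4 x − 64.6 y = 17572.34
Solving: x ≈ 65.507, y ≈ -24.187 km (keep extra digits for the depth step; rounded: 65.5, -24.2).
Then from the STA_02 sphere: z² = 145.41² − (x + 66.6)² − (y + 21.2)² with x = 65.507, y = -24.187, so z ≈ 60.687 ≈ 60.7 km.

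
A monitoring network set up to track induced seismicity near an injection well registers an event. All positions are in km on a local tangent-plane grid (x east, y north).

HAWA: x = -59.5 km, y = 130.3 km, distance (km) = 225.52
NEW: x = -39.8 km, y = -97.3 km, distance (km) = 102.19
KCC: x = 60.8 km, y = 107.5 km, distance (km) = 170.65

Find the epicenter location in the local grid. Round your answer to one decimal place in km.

Circle about each station: (x + 59.5)² + (y − 130.3)² = 225.52²; (x + 39.8)² + (y + 97.3)² = 102.19²; (x − 60.8)² + (y − 107.5)² = 170.65².
Subtracting the HAWA equation from the NEW and KCC equations removes the quadratic terms:
39.4 x − 455.2 y = 30949.46
240.6 x − 45.6 y = 16472.40
Solving the 2×2 system: x ≈ 56.5, y ≈ -63.1 km.

56.5 km east, -63.1 km north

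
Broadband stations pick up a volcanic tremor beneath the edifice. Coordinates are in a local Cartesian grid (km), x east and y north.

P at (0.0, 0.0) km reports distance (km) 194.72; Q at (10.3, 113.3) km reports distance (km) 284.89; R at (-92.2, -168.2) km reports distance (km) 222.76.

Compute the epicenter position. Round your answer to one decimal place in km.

129.4 km east, -145.5 km north

Circle about each station: x² + y² = 194.72²; (x − 10.3)² + (y − 113.3)² = 284.89²; (x + 92.2)² + (y + 168.2)² = 222.76².
Subtracting the P equation from the Q and R equations removes the quadratic terms:
20.6 x + 226.6 y = -30303.45
-184.4 x − 336.4 y = 25085.94
Solving the 2×2 system: x ≈ 129.4, y ≈ -145.5 km.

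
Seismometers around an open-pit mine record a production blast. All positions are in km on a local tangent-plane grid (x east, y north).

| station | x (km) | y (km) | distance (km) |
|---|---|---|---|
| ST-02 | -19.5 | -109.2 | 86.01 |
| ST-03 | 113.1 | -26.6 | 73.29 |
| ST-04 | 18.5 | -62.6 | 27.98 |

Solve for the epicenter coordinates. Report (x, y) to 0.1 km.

(44.1, -51.3)

Circle about each station: (x + 19.5)² + (y + 109.2)² = 86.01²; (x − 113.1)² + (y + 26.6)² = 73.29²; (x − 18.5)² + (y + 62.6)² = 27.98².
Subtracting the ST-02 equation from the ST-03 and ST-04 equations removes the quadratic terms:
265.2 x + 165.2 y = 3220.58
76.0 x + 93.2 y = -1429.04
Solving the 2×2 system: x ≈ 44.1, y ≈ -51.3 km.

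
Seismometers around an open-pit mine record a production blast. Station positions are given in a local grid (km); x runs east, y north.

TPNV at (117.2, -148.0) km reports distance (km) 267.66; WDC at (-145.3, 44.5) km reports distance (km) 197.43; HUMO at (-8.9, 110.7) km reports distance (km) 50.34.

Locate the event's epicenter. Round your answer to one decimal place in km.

Circle about each station: (x − 117.2)² + (y + 148.0)² = 267.66²; (x + 145.3)² + (y − 44.5)² = 197.43²; (x + 8.9)² + (y − 110.7)² = 50.34².
Subtracting the TPNV equation from the WDC and HUMO equations removes the quadratic terms:
-525.0 x + 385.0 y = 20115.77
-252.2 x + 517.4 y = 45801.62
Solving the 2×2 system: x ≈ 41.4, y ≈ 108.7 km.

(41.4, 108.7)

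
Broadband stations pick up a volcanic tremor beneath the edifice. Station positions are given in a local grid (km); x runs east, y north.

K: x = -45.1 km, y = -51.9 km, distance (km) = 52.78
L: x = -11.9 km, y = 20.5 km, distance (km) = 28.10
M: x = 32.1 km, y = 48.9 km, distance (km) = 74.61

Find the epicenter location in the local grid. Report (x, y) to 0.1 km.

-17.2 km east, -7.1 km north

Circle about each station: (x + 45.1)² + (y + 51.9)² = 52.78²; (x + 11.9)² + (y − 20.5)² = 28.10²; (x − 32.1)² + (y − 48.9)² = 74.61².
Subtracting the K equation from the L and M equations removes the quadratic terms:
66.4 x + 144.8 y = -2169.64
154.4 x + 201.6 y = -4086.92
Solving the 2×2 system: x ≈ -17.2, y ≈ -7.1 km.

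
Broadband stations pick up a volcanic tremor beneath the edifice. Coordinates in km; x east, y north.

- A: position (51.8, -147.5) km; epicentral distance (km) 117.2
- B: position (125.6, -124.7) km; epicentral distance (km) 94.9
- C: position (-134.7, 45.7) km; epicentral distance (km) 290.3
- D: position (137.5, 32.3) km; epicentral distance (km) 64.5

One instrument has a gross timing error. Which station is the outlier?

Solve using three stations at a time. Using B, C, D (subtract circle equations pairwise → linear system) gives (x, y) ≈ (145.1, -31.8).
Distances from that point to each station vs reported:
  A: calculated 148.6 vs reported 117.2 → residual 31.4 km
  B: calculated 94.9 vs reported 94.9 → residual 0.0 km
  C: calculated 290.3 vs reported 290.3 → residual 0.0 km
  D: calculated 64.5 vs reported 64.5 → residual 0.0 km
B, C, D are mutually consistent (residuals ≈ 0); A is off by 31.4 km.

A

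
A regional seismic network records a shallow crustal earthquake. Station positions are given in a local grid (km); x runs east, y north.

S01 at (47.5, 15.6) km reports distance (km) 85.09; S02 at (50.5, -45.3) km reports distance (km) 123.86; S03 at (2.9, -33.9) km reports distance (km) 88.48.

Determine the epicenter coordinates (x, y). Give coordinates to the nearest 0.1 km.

-31.3 km east, 47.7 km north

Circle about each station: (x − 47.5)² + (y − 15.6)² = 85.09²; (x − 50.5)² + (y + 45.3)² = 123.86²; (x − 2.9)² + (y + 33.9)² = 88.48².
Subtracting the S01 equation from the S02 and S03 equations removes the quadratic terms:
6.0 x − 121.8 y = -5998.26
-89.2 x − 99.0 y = -1930.39
Solving the 2×2 system: x ≈ -31.3, y ≈ 47.7 km.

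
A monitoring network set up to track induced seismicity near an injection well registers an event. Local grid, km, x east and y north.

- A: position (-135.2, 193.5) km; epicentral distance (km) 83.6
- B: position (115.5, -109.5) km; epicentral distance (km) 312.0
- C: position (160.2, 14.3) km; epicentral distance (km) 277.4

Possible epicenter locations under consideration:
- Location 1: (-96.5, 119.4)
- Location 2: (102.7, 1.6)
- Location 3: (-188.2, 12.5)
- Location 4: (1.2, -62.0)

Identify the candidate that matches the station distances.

Location 1

For each candidate, compare |candidate − station| to the reported distance:
Location 1: residuals A 0.0, B 0.0, C 0.0 → max 0.0 km
Location 2: residuals A 222.1, B 200.2, C 218.5 → max 222.1 km
Location 3: residuals A 105.0, B 15.3, C 71.0 → max 105.0 km
Location 4: residuals A 206.0, B 188.2, C 101.0 → max 206.0 km
Only Location 1 has all residuals ≈ 0.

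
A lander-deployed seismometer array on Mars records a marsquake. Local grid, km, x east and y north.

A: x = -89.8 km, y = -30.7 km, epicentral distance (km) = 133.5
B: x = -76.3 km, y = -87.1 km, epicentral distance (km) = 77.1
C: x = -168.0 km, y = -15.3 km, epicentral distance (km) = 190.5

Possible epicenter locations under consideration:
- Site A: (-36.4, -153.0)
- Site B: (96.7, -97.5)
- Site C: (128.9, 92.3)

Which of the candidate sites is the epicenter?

For each candidate, compare |candidate − station| to the reported distance:
Site A: residuals A 0.1, B 0.1, C 0.0 → max 0.1 km
Site B: residuals A 64.6, B 96.2, C 86.7 → max 96.2 km
Site C: residuals A 117.4, B 195.5, C 125.3 → max 195.5 km
Only Site A has all residuals ≈ 0.

Site A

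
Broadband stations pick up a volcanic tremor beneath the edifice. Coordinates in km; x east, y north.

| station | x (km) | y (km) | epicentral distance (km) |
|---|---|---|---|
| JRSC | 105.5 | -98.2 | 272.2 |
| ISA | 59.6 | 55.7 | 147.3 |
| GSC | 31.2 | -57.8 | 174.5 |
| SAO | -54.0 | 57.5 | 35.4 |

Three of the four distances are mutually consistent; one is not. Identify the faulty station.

Solve using three stations at a time. Using ISA, GSC, SAO (subtract circle equations pairwise → linear system) gives (x, y) ≈ (-87.0, 70.6).
Distances from that point to each station vs reported:
  JRSC: calculated 256.0 vs reported 272.2 → residual 16.2 km
  ISA: calculated 147.3 vs reported 147.3 → residual 0.0 km
  GSC: calculated 174.5 vs reported 174.5 → residual 0.0 km
  SAO: calculated 35.5 vs reported 35.4 → residual 0.1 km
ISA, GSC, SAO are mutually consistent (residuals ≈ 0); JRSC is off by 16.2 km.

JRSC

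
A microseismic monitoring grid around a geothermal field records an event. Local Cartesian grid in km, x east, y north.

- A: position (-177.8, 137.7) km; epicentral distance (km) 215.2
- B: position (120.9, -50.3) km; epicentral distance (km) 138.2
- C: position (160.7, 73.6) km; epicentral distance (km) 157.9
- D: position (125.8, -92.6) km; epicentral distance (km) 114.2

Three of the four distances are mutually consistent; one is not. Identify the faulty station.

Solve using three stations at a time. Using A, B, C (subtract circle equations pairwise → linear system) gives (x, y) ≈ (8.8, 30.5).
Distances from that point to each station vs reported:
  A: calculated 215.2 vs reported 215.2 → residual 0.0 km
  B: calculated 138.2 vs reported 138.2 → residual 0.0 km
  C: calculated 157.9 vs reported 157.9 → residual 0.0 km
  D: calculated 169.8 vs reported 114.2 → residual 55.6 km
A, B, C are mutually consistent (residuals ≈ 0); D is off by 55.6 km.

D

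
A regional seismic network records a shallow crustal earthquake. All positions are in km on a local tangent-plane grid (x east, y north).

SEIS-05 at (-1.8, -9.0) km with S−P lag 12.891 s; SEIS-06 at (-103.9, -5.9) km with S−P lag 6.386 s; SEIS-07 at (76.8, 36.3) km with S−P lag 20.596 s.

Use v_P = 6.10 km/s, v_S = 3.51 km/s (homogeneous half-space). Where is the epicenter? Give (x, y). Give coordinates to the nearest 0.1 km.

Distance from S−P lag: d = Δt · v_P v_S / (v_P − v_S) = Δt · (6.10·3.51)/(6.10−3.51) ≈ 8.2668·Δt.
So d_SEIS-05 = 106.57, d_SEIS-06 = 52.79, d_SEIS-07 = 170.26 km.
Circle about each station: (x + 1.8)² + (y + 9.0)² = 106.57²; (x + 103.9)² + (y + 5.9)² = 52.79²; (x − 76.8)² + (y − 36.3)² = 170.26².
Subtracting pairs of circle equations eliminates x²+y² and gives linear equations (the radical axes):
-204.2 x + 6.2 y = 19316.16
157.2 x + 90.6 y = -10499.61
Solving the 2×2 system: x ≈ -93.2, y ≈ 45.8 km.
Check against SEIS-05 (with the unrounded x, y): √((x + 1.8)²+(y + 9.0)²) = 106.59 ≈ 106.57 km. ✓

x ≈ -93.2 km, y ≈ 45.8 km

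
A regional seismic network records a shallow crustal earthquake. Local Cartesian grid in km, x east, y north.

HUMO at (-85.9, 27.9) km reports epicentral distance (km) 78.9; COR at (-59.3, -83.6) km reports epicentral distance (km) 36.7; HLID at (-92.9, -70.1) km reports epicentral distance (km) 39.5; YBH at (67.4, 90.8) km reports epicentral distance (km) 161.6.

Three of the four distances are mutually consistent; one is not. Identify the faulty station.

YBH

Solve using three stations at a time. Using HUMO, COR, HLID (subtract circle equations pairwise → linear system) gives (x, y) ≈ (-60.9, -46.9).
Distances from that point to each station vs reported:
  HUMO: calculated 78.9 vs reported 78.9 → residual 0.0 km
  COR: calculated 36.7 vs reported 36.7 → residual 0.0 km
  HLID: calculated 39.5 vs reported 39.5 → residual 0.0 km
  YBH: calculated 188.2 vs reported 161.6 → residual 26.6 km
HUMO, COR, HLID are mutually consistent (residuals ≈ 0); YBH is off by 26.6 km.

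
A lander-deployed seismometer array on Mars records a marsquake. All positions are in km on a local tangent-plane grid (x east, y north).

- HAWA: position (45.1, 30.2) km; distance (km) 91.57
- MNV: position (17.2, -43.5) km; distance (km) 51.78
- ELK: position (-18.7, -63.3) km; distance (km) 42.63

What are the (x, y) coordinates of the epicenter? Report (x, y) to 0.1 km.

x ≈ -30.0 km, y ≈ -22.2 km

Circle about each station: (x − 45.1)² + (y − 30.2)² = 91.57²; (x − 17.2)² + (y + 43.5)² = 51.78²; (x + 18.7)² + (y + 63.3)² = 42.63².
Subtracting pairs of circle equations eliminates x²+y² and gives linear equations (the radical axes):
-55.8 x − 147.4 y = 4945.94
-127.6 x − 187.0 y = 7978.28
Solving the 2×2 system: x ≈ -30.0, y ≈ -22.2 km.
Check against HAWA (with the unrounded x, y): √((x − 45.1)²+(y − 30.2)²) = 91.57 ≈ 91.57 km. ✓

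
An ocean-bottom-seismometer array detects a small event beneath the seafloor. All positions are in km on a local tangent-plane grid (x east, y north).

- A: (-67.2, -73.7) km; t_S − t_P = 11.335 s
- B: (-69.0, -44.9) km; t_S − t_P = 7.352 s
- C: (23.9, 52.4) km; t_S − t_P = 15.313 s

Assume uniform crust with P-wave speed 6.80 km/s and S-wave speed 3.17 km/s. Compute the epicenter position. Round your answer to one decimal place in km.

Distance from S−P lag: d = Δt · v_P v_S / (v_P − v_S) = Δt · (6.80·3.17)/(6.80−3.17) ≈ 5.9383·Δt.
So d_A = 67.31, d_B = 43.66, d_C = 90.93 km.
Circle about each station: (x + 67.2)² + (y + 73.7)² = 67.31²; (x + 69.0)² + (y + 44.9)² = 43.66²; (x − 23.9)² + (y − 52.4)² = 90.93².
Subtracting the A equation from the B and C equations removes the quadratic terms:
-3.6 x + 57.6 y = -546.08
182.2 x + 252.2 y = -10368.19
Solving the 2×2 system: x ≈ -40.3, y ≈ -12.0 km.
Check against A (with the unrounded x, y): √((x + 67.2)²+(y + 73.7)²) = 67.31 ≈ 67.31 km. ✓

x ≈ -40.3 km, y ≈ -12.0 km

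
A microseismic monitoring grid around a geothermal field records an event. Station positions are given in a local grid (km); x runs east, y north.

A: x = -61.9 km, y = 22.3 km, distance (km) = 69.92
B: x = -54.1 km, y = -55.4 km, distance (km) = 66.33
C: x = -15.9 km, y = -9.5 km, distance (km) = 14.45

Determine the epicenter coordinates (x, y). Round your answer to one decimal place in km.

(-2.2, -14.1)

Circle about each station: (x + 61.9)² + (y − 22.3)² = 69.92²; (x + 54.1)² + (y + 55.4)² = 66.33²; (x + 15.9)² + (y + 9.5)² = 14.45².
Subtracting the A equation from the B and C equations removes the quadratic terms:
15.6 x − 155.4 y = 2156.21
92.0 x − 63.6 y = 694.16
Solving the 2×2 system: x ≈ -2.2, y ≈ -14.1 km.
Check against A (with the unrounded x, y): √((x + 61.9)²+(y − 22.3)²) = 69.92 ≈ 69.92 km. ✓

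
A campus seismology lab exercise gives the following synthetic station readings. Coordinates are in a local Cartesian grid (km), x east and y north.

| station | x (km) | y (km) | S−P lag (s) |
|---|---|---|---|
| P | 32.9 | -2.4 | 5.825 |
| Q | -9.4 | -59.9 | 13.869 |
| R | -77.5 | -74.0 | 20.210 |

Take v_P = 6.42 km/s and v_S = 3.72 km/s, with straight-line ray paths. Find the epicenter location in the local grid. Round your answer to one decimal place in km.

Distance from S−P lag: d = Δt · v_P v_S / (v_P − v_S) = Δt · (6.42·3.72)/(6.42−3.72) ≈ 8.8453·Δt.
So d_P = 51.52, d_Q = 122.68, d_R = 178.76 km.
Circle about each station: (x − 32.9)² + (y + 2.4)² = 51.52²; (x + 9.4)² + (y + 59.9)² = 122.68²; (x + 77.5)² + (y + 74.0)² = 178.76².
Subtracting the P equation from the Q and R equations removes the quadratic terms:
-84.6 x − 115.0 y = -9807.87
-220.8 x − 143.2 y = -18906.75
Solving the 2×2 system: x ≈ 58.0, y ≈ 42.6 km.
Check against P (with the unrounded x, y): √((x − 32.9)²+(y + 2.4)²) = 51.55 ≈ 51.52 km. ✓

58.0 km east, 42.6 km north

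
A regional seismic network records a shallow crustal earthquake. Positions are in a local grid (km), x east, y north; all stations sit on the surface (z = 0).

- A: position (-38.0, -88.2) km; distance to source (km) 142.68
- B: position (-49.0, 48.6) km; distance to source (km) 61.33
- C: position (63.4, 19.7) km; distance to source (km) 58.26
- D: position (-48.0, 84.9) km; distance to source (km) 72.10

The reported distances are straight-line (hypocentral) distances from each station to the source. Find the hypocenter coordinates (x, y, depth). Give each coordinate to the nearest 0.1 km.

Each station gives a sphere (x−x_i)² + (y−y_i)² + z² = d_i² (stations at z=0).
Subtracting the A sphere from B and C: z² cancels, leaving linear equations in x and y:
-22.0 x + 273.6 y = 12135.93
202.8 x + 215.8 y = 12147.76
Solving: x ≈ 11.699, y ≈ 45.297 km (keep extra digits for the depth step; rounded: 11.7, 45.3).
Then from the A sphere: z² = 142.68² − (x + 38.0)² − (y + 88.2)² with x = 11.699, y = 45.297, so z ≈ 8.133 ≈ 8.1 km.

(11.7, 45.3, 8.1)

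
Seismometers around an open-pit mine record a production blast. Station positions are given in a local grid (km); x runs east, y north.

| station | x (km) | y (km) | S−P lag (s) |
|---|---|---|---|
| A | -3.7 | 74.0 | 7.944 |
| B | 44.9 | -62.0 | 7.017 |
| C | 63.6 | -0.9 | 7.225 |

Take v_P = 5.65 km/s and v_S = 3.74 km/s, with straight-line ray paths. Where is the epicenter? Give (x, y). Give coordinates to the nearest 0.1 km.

Distance from S−P lag: d = Δt · v_P v_S / (v_P − v_S) = Δt · (5.65·3.74)/(5.65−3.74) ≈ 11.0634·Δt.
So d_A = 87.89, d_B = 77.63, d_C = 79.93 km.
Circle about each station: (x + 3.7)² + (y − 74.0)² = 87.89²; (x − 44.9)² + (y + 62.0)² = 77.63²; (x − 63.6)² + (y + 0.9)² = 79.93².
Subtracting pairs of circle equations eliminates x²+y² and gives linear equations (the radical axes):
97.2 x − 272.0 y = 2068.56
134.6 x − 149.8 y = -108.07
Solving the 2×2 system: x ≈ -15.4, y ≈ -13.1 km.

x ≈ -15.4 km, y ≈ -13.1 km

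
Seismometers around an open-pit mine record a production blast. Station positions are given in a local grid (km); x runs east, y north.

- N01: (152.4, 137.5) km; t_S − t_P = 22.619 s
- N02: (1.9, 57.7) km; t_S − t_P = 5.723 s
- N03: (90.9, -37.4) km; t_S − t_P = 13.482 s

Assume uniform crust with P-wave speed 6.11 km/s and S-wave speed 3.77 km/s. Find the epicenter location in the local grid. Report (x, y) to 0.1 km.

Distance from S−P lag: d = Δt · v_P v_S / (v_P − v_S) = Δt · (6.11·3.77)/(6.11−3.77) ≈ 9.8439·Δt.
So d_N01 = 222.66, d_N02 = 56.34, d_N03 = 132.72 km.
Circle about each station: (x − 152.4)² + (y − 137.5)² = 222.66²; (x − 1.9)² + (y − 57.7)² = 56.34²; (x − 90.9)² + (y + 37.4)² = 132.72².
Subtracting pairs of circle equations eliminates x²+y² and gives linear equations (the radical axes):
-301.0 x − 159.6 y = 7604.17
-123.0 x − 349.8 y = -507.56
Solving the 2×2 system: x ≈ -32.0, y ≈ 12.7 km.

(-32.0, 12.7)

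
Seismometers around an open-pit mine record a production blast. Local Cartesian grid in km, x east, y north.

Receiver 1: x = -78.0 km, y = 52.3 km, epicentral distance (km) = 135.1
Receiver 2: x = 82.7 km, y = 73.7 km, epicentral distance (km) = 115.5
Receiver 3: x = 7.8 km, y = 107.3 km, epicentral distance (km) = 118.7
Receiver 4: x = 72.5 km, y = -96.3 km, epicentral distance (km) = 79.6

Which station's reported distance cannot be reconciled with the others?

Solve using three stations at a time. Using Receiver 1, Receiver 2, Receiver 4 (subtract circle equations pairwise → linear system) gives (x, y) ≈ (29.9, -29.0).
Distances from that point to each station vs reported:
  Receiver 1: calculated 135.1 vs reported 135.1 → residual 0.0 km
  Receiver 2: calculated 115.5 vs reported 115.5 → residual 0.0 km
  Receiver 3: calculated 138.1 vs reported 118.7 → residual 19.4 km
  Receiver 4: calculated 79.6 vs reported 79.6 → residual 0.0 km
Receiver 1, Receiver 2, Receiver 4 are mutually consistent (residuals ≈ 0); Receiver 3 is off by 19.4 km.

Receiver 3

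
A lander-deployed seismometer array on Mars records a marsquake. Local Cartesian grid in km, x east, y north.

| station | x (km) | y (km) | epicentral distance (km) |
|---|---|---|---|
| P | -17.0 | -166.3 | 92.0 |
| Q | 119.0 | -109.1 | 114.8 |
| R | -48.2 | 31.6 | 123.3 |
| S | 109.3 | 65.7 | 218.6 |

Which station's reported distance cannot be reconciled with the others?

Solve using three stations at a time. Using P, Q, R (subtract circle equations pairwise → linear system) gives (x, y) ≈ (8.5, -77.9).
Distances from that point to each station vs reported:
  P: calculated 92.0 vs reported 92.0 → residual 0.0 km
  Q: calculated 114.8 vs reported 114.8 → residual 0.0 km
  R: calculated 123.3 vs reported 123.3 → residual 0.0 km
  S: calculated 175.4 vs reported 218.6 → residual 43.2 km
P, Q, R are mutually consistent (residuals ≈ 0); S is off by 43.2 km.

S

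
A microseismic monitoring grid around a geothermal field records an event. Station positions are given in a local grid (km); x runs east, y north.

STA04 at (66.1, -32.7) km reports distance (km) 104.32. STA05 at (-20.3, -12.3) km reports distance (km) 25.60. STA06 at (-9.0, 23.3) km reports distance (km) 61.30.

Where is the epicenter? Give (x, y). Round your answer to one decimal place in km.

Circle about each station: (x − 66.1)² + (y + 32.7)² = 104.32²; (x + 20.3)² + (y + 12.3)² = 25.60²; (x + 9.0)² + (y − 23.3)² = 61.30².
Subtracting pairs of circle equations eliminates x²+y² and gives linear equations (the radical axes):
-172.8 x + 40.8 y = 5352.18
-150.2 x + 112.0 y = 2310.36
Solving the 2×2 system: x ≈ -38.2, y ≈ -30.6 km.
Check against STA04 (with the unrounded x, y): √((x − 66.1)²+(y + 32.7)²) = 104.32 ≈ 104.32 km. ✓

(-38.2, -30.6)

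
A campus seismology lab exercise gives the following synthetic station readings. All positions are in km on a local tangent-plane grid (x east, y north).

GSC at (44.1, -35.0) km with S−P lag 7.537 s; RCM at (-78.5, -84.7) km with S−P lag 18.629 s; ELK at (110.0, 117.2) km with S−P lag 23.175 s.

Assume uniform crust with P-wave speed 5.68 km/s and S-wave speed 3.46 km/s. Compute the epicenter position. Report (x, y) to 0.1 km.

(86.4, -86.6)

Distance from S−P lag: d = Δt · v_P v_S / (v_P − v_S) = Δt · (5.68·3.46)/(5.68−3.46) ≈ 8.8526·Δt.
So d_GSC = 66.72, d_RCM = 164.92, d_ELK = 205.16 km.
Circle about each station: (x − 44.1)² + (y + 35.0)² = 66.72²; (x + 78.5)² + (y + 84.7)² = 164.92²; (x − 110.0)² + (y − 117.2)² = 205.16².
Subtracting the GSC equation from the RCM and ELK equations removes the quadratic terms:
-245.2 x − 99.4 y = -12580.52
131.8 x + 304.4 y = -14973.04
Solving the 2×2 system: x ≈ 86.4, y ≈ -86.6 km.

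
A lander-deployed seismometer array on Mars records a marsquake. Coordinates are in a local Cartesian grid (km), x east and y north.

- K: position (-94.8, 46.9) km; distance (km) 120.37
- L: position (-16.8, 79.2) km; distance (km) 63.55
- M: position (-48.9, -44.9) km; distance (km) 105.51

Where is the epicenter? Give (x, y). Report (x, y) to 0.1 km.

Circle about each station: (x + 94.8)² + (y − 46.9)² = 120.37²; (x + 16.8)² + (y − 79.2)² = 63.55²; (x + 48.9)² + (y + 44.9)² = 105.51².
Subtracting the K equation from the L and M equations removes the quadratic terms:
156.0 x + 64.6 y = 5818.56
91.8 x − 183.6 y = -3422.85
Solving the 2×2 system: x ≈ 24.5, y ≈ 30.9 km.

(24.5, 30.9)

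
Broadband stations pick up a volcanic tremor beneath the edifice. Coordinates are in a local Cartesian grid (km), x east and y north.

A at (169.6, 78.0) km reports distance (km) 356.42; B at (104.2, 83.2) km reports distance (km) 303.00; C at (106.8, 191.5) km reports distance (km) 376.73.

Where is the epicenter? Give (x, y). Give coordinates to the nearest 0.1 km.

Circle about each station: (x − 169.6)² + (y − 78.0)² = 356.42²; (x − 104.2)² + (y − 83.2)² = 303.00²; (x − 106.8)² + (y − 191.5)² = 376.73².
Subtracting the A equation from the B and C equations removes the quadratic terms:
-130.8 x + 10.4 y = 18157.94
-125.6 x + 227.0 y = -1659.95
Solving the 2×2 system: x ≈ -145.8, y ≈ -88.0 km.
Check against A (with the unrounded x, y): √((x − 169.6)²+(y − 78.0)²) = 356.43 ≈ 356.42 km. ✓

(-145.8, -88.0)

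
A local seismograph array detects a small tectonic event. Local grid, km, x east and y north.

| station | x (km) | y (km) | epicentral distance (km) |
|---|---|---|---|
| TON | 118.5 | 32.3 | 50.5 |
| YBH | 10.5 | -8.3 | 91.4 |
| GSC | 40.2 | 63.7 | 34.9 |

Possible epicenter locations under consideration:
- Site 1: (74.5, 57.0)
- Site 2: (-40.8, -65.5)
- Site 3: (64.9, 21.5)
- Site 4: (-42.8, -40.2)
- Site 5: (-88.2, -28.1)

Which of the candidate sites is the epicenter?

Site 1

For each candidate, compare |candidate − station| to the reported distance:
Site 1: residuals TON 0.0, YBH 0.0, GSC 0.0 → max 0.0 km
Site 2: residuals TON 136.4, YBH 14.6, GSC 117.6 → max 136.4 km
Site 3: residuals TON 4.2, YBH 29.4, GSC 14.0 → max 29.4 km
Site 4: residuals TON 126.3, YBH 29.3, GSC 98.1 → max 126.3 km
Site 5: residuals TON 164.8, YBH 9.3, GSC 122.9 → max 164.8 km
Only Site 1 has all residuals ≈ 0.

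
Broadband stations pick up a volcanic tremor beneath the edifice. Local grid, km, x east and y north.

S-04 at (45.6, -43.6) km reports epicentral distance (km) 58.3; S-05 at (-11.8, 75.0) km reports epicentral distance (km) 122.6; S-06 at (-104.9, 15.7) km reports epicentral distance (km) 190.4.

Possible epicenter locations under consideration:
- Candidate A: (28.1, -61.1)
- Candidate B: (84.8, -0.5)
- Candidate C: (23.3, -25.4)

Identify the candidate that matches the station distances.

Candidate B

For each candidate, compare |candidate − station| to the reported distance:
Candidate A: residuals S-04 33.6, S-05 19.2, S-06 36.8 → max 36.8 km
Candidate B: residuals S-04 0.0, S-05 0.0, S-06 0.0 → max 0.0 km
Candidate C: residuals S-04 29.5, S-05 16.2, S-06 55.8 → max 55.8 km
Only Candidate B has all residuals ≈ 0.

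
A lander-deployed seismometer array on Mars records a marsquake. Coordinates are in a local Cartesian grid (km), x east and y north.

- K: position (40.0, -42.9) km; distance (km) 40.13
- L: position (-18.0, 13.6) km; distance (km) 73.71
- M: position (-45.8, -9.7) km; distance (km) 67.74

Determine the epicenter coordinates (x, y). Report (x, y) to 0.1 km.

(2.5, -57.2)

Circle about each station: (x − 40.0)² + (y + 42.9)² = 40.13²; (x + 18.0)² + (y − 13.6)² = 73.71²; (x + 45.8)² + (y + 9.7)² = 67.74².
Subtracting pairs of circle equations eliminates x²+y² and gives linear equations (the radical axes):
-116.0 x + 113.0 y = -6754.20
-171.6 x + 66.4 y = -4226.97
Solving the 2×2 system: x ≈ 2.5, y ≈ -57.2 km.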